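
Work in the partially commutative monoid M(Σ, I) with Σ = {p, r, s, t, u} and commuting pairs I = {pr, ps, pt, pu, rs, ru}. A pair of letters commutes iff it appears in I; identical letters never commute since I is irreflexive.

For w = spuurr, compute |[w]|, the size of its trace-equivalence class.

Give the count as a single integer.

60

0(s) covers ∅
1(p) covers ∅
2(u) covers 0:s
3(u) covers 2:u
4(r) covers ∅
5(r) covers 4:r
floor of heap: 0:s, 1:p, 4:r
completions by unplaced set U, small U first (add the entries for U minus each lowest piece of U):
  |U|=1: {1}:1  {3}:1  {5}:1
  |U|=2: {1,3}:2  {1,5}:2  {2,3}:1  {3,5}:2  {4,5}:1
  |U|=3: {0,2,3}:1  {1,2,3}:3  {1,3,5}:6  {1,4,5}:3  {2,3,5}:3  {3,4,5}:3
  |U|=4: {0,1,2,3}:4  {0,2,3,5}:4  {1,2,3,5}:12  {1,3,4,5}:12  {2,3,4,5}:6
  start at 0(s): 30
  start at 1(p): 10
  start at 4(r): 20
sum over floor = 60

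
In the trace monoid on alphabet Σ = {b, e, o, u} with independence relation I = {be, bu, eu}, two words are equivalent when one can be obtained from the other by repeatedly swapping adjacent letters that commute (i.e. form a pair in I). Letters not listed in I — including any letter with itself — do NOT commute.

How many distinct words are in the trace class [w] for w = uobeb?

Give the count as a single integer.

3

piece 0:u — minimal
piece 1:o rests on {0:u}
piece 2:b rests on {1:o}
piece 3:e rests on {1:o}
piece 4:b rests on {2:b}
minimal pieces: {0:u}
ways to finish when only these pieces remain (= sum over removing one remaining piece with nothing left below it):
  1 left: {3}→1  {4}→1
  2 left: {2,4}→1  {3,4}→2
  3 left: {2,3,4}→3
  placing 0:u first → 3 extensions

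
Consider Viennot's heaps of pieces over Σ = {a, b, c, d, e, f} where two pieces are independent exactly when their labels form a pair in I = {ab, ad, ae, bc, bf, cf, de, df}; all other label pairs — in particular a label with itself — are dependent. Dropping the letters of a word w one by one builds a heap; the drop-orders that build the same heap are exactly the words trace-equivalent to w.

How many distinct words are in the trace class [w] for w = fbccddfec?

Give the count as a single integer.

0(f) covers ∅
1(b) covers ∅
2(c) covers ∅
3(c) covers 2:c
4(d) covers 1:b, 3:c
5(d) covers 4:d
6(f) covers 0:f
7(e) covers 1:b, 3:c, 6:f
8(c) covers 5:d, 7:e
floor of heap: 0:f, 1:b, 2:c
completions by unplaced set U, small U first (add the entries for U minus each lowest piece of U):
  |U|=1: {8}:1
  |U|=2: {5,8}:1  {7,8}:1
  |U|=3: {4,5,8}:1  {5,7,8}:2  {6,7,8}:1
  |U|=4: {0,6,7,8}:1  {4,5,7,8}:3  {5,6,7,8}:3
  |U|=5: {0,5,6,7,8}:4  {1,4,5,7,8}:3  {3,4,5,7,8}:3  {4,5,6,7,8}:6
  |U|=6: {0,4,5,6,7,8}:10  {1,3,4,5,7,8}:6  {1,4,5,6,7,8}:9  {2,3,4,5,7,8}:3  {3,4,5,6,7,8}:9
  |U|=7: {0,1,4,5,6,7,8}:19  {0,3,4,5,6,7,8}:19  {1,2,3,4,5,7,8}:9  {1,3,4,5,6,7,8}:24  {2,3,4,5,6,7,8}:12
  start at 0(f): 45
  start at 1(b): 31
  start at 2(c): 62
sum over floor = 138

138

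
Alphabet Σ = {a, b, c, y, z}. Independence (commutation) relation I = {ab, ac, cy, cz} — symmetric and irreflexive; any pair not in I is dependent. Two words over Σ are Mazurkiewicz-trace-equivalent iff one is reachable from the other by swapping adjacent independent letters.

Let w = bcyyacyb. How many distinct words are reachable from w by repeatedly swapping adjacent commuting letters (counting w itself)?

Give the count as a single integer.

15

piece 0:b — minimal
piece 1:c rests on {0:b}
piece 2:y rests on {0:b}
piece 3:y rests on {2:y}
piece 4:a rests on {3:y}
piece 5:c rests on {1:c}
piece 6:y rests on {4:a}
piece 7:b rests on {5:c, 6:y}
minimal pieces: {0:b}
ways to finish when only these pieces remain (= sum over removing one remaining piece with nothing left below it):
  1 left: {7}→1
  2 left: {5,7}→1  {6,7}→1
  3 left: {1,5,7}→1  {4,6,7}→1  {5,6,7}→2
  4 left: {1,5,6,7}→3  {3,4,6,7}→1  {4,5,6,7}→3
  5 left: {1,4,5,6,7}→6  {2,3,4,6,7}→1  {3,4,5,6,7}→4
  6 left: {1,3,4,5,6,7}→10  {2,3,4,5,6,7}→5
  placing 0:b first → 15 extensions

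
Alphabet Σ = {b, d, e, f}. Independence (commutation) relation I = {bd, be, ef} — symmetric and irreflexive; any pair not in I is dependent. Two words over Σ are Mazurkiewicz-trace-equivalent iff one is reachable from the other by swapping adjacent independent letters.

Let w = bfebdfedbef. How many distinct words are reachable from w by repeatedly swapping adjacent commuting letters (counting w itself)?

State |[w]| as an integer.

99

#0=b has no predecessor
#1=f depends on [0:b]
#2=e has no predecessor
#3=b depends on [1:f]
#4=d depends on [1:f, 2:e]
#5=f depends on [3:b, 4:d]
#6=e depends on [4:d]
#7=d depends on [5:f, 6:e]
#8=b depends on [5:f]
#9=e depends on [7:d]
#10=f depends on [7:d, 8:b]
sources: [0:b, 2:e]
N(rest) = Σ N(rest − s) over sources s of rest; N(one piece) = 1:
  size 1 → [9]=1  [10]=1
  size 2 → [8,10]=1  [9,10]=2
  size 3 → [7,9,10]=2  [8,9,10]=3
  size 4 → [6,7,9,10]=2  [7,8,9,10]=5
  size 5 → [5,7,8,9,10]=5  [6,7,8,9,10]=7
  size 6 → [3,5,7,8,9,10]=5  [5,6,7,8,9,10]=12
  size 7 → [3,5,6,7,8,9,10]=17  [4,5,6,7,8,9,10]=12
  size 8 → [2,4,5,6,7,8,9,10]=12  [3,4,5,6,7,8,9,10]=29
  size 9 → [1,3,4,5,6,7,8,9,10]=29  [2,3,4,5,6,7,8,9,10]=41
  first=0(b) contributes 70
  first=2(e) contributes 29
|[w]| = 99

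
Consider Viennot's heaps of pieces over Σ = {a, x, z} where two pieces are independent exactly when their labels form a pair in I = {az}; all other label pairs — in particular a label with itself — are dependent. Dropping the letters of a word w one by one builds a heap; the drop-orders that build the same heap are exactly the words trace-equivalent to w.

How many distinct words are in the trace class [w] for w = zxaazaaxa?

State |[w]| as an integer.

5

#0=z has no predecessor
#1=x depends on [0:z]
#2=a depends on [1:x]
#3=a depends on [2:a]
#4=z depends on [1:x]
#5=a depends on [3:a]
#6=a depends on [5:a]
#7=x depends on [4:z, 6:a]
#8=a depends on [7:x]
sources: [0:z]
N(rest) = Σ N(rest − s) over sources s of rest; N(one piece) = 1:
  size 1 → [8]=1
  size 2 → [7,8]=1
  size 3 → [4,7,8]=1  [6,7,8]=1
  size 4 → [4,6,7,8]=2  [5,6,7,8]=1
  size 5 → [3,5,6,7,8]=1  [4,5,6,7,8]=3
  size 6 → [2,3,5,6,7,8]=1  [3,4,5,6,7,8]=4
  size 7 → [2,3,4,5,6,7,8]=5
  first=0(z) contributes 5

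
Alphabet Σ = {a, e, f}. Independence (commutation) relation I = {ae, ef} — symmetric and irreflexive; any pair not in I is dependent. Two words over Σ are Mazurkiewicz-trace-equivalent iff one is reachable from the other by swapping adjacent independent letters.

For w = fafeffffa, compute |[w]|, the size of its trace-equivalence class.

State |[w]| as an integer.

#0=f has no predecessor
#1=a depends on [0:f]
#2=f depends on [1:a]
#3=e has no predecessor
#4=f depends on [2:f]
#5=f depends on [4:f]
#6=f depends on [5:f]
#7=f depends on [6:f]
#8=a depends on [7:f]
sources: [0:f, 3:e]
N(rest) = Σ N(rest − s) over sources s of rest; N(one piece) = 1:
  size 1 → [3]=1  [8]=1
  size 2 → [3,8]=2  [7,8]=1
  size 3 → [3,7,8]=3  [6,7,8]=1
  size 4 → [3,6,7,8]=4  [5,6,7,8]=1
  size 5 → [3,5,6,7,8]=5  [4,5,6,7,8]=1
  size 6 → [2,4,5,6,7,8]=1  [3,4,5,6,7,8]=6
  size 7 → [1,2,4,5,6,7,8]=1  [2,3,4,5,6,7,8]=7
  first=0(f) contributes 8
  first=3(e) contributes 1
|[w]| = 9

9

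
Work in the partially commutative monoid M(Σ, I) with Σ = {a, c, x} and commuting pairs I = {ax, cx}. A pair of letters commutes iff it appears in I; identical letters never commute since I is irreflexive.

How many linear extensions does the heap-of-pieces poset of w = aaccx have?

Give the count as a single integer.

5

#0=a has no predecessor
#1=a depends on [0:a]
#2=c depends on [1:a]
#3=c depends on [2:c]
#4=x has no predecessor
sources: [0:a, 4:x]
N(rest) = Σ N(rest − s) over sources s of rest; N(one piece) = 1:
  size 1 → [3]=1  [4]=1
  size 2 → [2,3]=1  [3,4]=2
  size 3 → [1,2,3]=1  [2,3,4]=3
  first=0(a) contributes 4
  first=4(x) contributes 1
|[w]| = 5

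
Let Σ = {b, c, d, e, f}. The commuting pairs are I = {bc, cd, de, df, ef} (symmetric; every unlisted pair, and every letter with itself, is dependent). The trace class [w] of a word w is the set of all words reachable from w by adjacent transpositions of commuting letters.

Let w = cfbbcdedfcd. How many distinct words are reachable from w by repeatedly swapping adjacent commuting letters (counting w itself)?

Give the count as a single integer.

150

0(c) covers ∅
1(f) covers 0:c
2(b) covers 1:f
3(b) covers 2:b
4(c) covers 1:f
5(d) covers 3:b
6(e) covers 3:b, 4:c
7(d) covers 5:d
8(f) covers 3:b, 4:c
9(c) covers 6:e, 8:f
10(d) covers 7:d
floor of heap: 0:c
completions by unplaced set U, small U first (add the entries for U minus each lowest piece of U):
  |U|=1: {9}:1  {10}:1
  |U|=2: {6,9}:1  {7,10}:1  {8,9}:1  {9,10}:2
  |U|=3: {5,7,10}:1  {6,8,9}:2  {6,9,10}:3  {7,9,10}:3  {8,9,10}:3
  |U|=4: {4,6,8,9}:2  {5,7,9,10}:4  {6,7,9,10}:6  {6,8,9,10}:8  {7,8,9,10}:6
  |U|=5: {4,6,8,9,10}:10  {5,6,7,9,10}:10  {5,7,8,9,10}:10  {6,7,8,9,10}:20
  |U|=6: {4,6,7,8,9,10}:30  {5,6,7,8,9,10}:40
  |U|=7: {3,5,6,7,8,9,10}:40  {4,5,6,7,8,9,10}:70
  |U|=8: {2,3,5,6,7,8,9,10}:40  {3,4,5,6,7,8,9,10}:110
  |U|=9: {2,3,4,5,6,7,8,9,10}:150
  start at 0(c): 150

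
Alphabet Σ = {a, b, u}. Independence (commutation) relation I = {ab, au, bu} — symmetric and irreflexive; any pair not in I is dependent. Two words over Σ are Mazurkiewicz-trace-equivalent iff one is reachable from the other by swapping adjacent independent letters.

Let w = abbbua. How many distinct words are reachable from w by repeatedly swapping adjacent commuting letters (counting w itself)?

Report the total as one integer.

60

0(a) covers ∅
1(b) covers ∅
2(b) covers 1:b
3(b) covers 2:b
4(u) covers ∅
5(a) covers 0:a
floor of heap: 0:a, 1:b, 4:u
completions by unplaced set U, small U first (add the entries for U minus each lowest piece of U):
  |U|=1: {3}:1  {4}:1  {5}:1
  |U|=2: {0,5}:1  {2,3}:1  {3,4}:2  {3,5}:2  {4,5}:2
  |U|=3: {0,3,5}:3  {0,4,5}:3  {1,2,3}:1  {2,3,4}:3  {2,3,5}:3  {3,4,5}:6
  |U|=4: {0,2,3,5}:6  {0,3,4,5}:12  {1,2,3,4}:4  {1,2,3,5}:4  {2,3,4,5}:12
  start at 0(a): 20
  start at 1(b): 30
  start at 4(u): 10
sum over floor = 60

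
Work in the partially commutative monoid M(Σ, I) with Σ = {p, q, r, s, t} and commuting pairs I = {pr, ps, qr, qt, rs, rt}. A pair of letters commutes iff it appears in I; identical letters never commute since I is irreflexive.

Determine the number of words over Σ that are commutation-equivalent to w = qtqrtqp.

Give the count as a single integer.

70

piece 0:q — minimal
piece 1:t — minimal
piece 2:q rests on {0:q}
piece 3:r — minimal
piece 4:t rests on {1:t}
piece 5:q rests on {2:q}
piece 6:p rests on {4:t, 5:q}
minimal pieces: {0:q, 1:t, 3:r}
ways to finish when only these pieces remain (= sum over removing one remaining piece with nothing left below it):
  1 left: {3}→1  {6}→1
  2 left: {3,6}→2  {4,6}→1  {5,6}→1
  3 left: {1,4,6}→1  {2,5,6}→1  {3,4,6}→3  {3,5,6}→3  {4,5,6}→2
  4 left: {0,2,5,6}→1  {1,3,4,6}→4  {1,4,5,6}→3  {2,3,5,6}→4  {2,4,5,6}→3  {3,4,5,6}→8
  5 left: {0,2,3,5,6}→5  {0,2,4,5,6}→4  {1,2,4,5,6}→6  {1,3,4,5,6}→15  {2,3,4,5,6}→15
  placing 0:q first → 36 extensions
  placing 1:t first → 24 extensions
  placing 3:r first → 10 extensions
total linear extensions = 70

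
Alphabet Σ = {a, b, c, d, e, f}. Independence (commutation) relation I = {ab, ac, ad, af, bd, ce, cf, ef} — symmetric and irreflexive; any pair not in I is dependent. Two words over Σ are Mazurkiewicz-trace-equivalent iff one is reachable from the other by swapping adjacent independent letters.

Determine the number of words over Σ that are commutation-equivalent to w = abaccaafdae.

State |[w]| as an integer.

756

drop 0:a onto floor
drop 1:b onto floor
drop 2:a onto {0:a}
drop 3:c onto {1:b}
drop 4:c onto {3:c}
drop 5:a onto {2:a}
drop 6:a onto {5:a}
drop 7:f onto {1:b}
drop 8:d onto {4:c, 7:f}
drop 9:a onto {6:a}
drop 10:e onto {8:d, 9:a}
ground layer = {0:a, 1:b}
drop-orders for the pieces not yet dropped (sum over which currently-grounded one goes next):
  1 to go: {10} 1
  2 to go: {8,10} 1  {9,10} 1
  3 to go: {4,8,10} 1  {6,9,10} 1  {7,8,10} 1  {8,9,10} 2
  4 to go: {3,4,8,10} 1  {4,7,8,10} 2  {4,8,9,10} 3  {5,6,9,10} 1  {6,8,9,10} 3  {7,8,9,10} 3
  5 to go: {2,5,6,9,10} 1  {3,4,7,8,10} 3  {3,4,8,9,10} 4  {4,6,8,9,10} 6  {4,7,8,9,10} 8  {5,6,8,9,10} 4  {6,7,8,9,10} 6
  6 to go: {0,2,5,6,9,10} 1  {1,3,4,7,8,10} 3  {2,5,6,8,9,10} 5  {3,4,6,8,9,10} 10  {3,4,7,8,9,10} 15  {4,5,6,8,9,10} 10  {4,6,7,8,9,10} 20  {5,6,7,8,9,10} 10
  7 to go: {0,2,5,6,8,9,10} 6  {1,3,4,7,8,9,10} 18  {2,4,5,6,8,9,10} 15  {2,5,6,7,8,9,10} 15  {3,4,5,6,8,9,10} 20  {3,4,6,7,8,9,10} 45  {4,5,6,7,8,9,10} 40
  8 to go: {0,2,4,5,6,8,9,10} 21  {0,2,5,6,7,8,9,10} 21  {1,3,4,6,7,8,9,10} 63  {2,3,4,5,6,8,9,10} 35  {2,4,5,6,7,8,9,10} 70  {3,4,5,6,7,8,9,10} 105
  9 to go: {0,2,3,4,5,6,8,9,10} 56  {0,2,4,5,6,7,8,9,10} 112  {1,3,4,5,6,7,8,9,10} 168  {2,3,4,5,6,7,8,9,10} 210
  if 0:a drops first: 378 orders
  if 1:b drops first: 378 orders
heap linearizations: 756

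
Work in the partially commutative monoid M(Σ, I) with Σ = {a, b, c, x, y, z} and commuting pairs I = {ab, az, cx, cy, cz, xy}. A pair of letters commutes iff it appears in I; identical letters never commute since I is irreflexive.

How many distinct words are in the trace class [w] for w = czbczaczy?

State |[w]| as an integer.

32

#0=c has no predecessor
#1=z has no predecessor
#2=b depends on [0:c, 1:z]
#3=c depends on [2:b]
#4=z depends on [2:b]
#5=a depends on [3:c]
#6=c depends on [5:a]
#7=z depends on [4:z]
#8=y depends on [5:a, 7:z]
sources: [0:c, 1:z]
N(rest) = Σ N(rest − s) over sources s of rest; N(one piece) = 1:
  size 1 → [6]=1  [8]=1
  size 2 → [6,8]=2  [7,8]=1
  size 3 → [4,7,8]=1  [5,6,8]=2  [6,7,8]=3
  size 4 → [3,5,6,8]=2  [4,6,7,8]=4  [5,6,7,8]=5
  size 5 → [3,5,6,7,8]=7  [4,5,6,7,8]=9
  size 6 → [3,4,5,6,7,8]=16
  size 7 → [2,3,4,5,6,7,8]=16
  first=0(c) contributes 16
  first=1(z) contributes 16
|[w]| = 32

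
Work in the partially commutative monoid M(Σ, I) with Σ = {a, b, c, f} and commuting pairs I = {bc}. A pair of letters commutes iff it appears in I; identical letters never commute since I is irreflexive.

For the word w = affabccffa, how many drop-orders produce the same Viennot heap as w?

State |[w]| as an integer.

3

#0=a has no predecessor
#1=f depends on [0:a]
#2=f depends on [1:f]
#3=a depends on [2:f]
#4=b depends on [3:a]
#5=c depends on [3:a]
#6=c depends on [5:c]
#7=f depends on [4:b, 6:c]
#8=f depends on [7:f]
#9=a depends on [8:f]
sources: [0:a]
N(rest) = Σ N(rest − s) over sources s of rest; N(one piece) = 1:
  size 1 → [9]=1
  size 2 → [8,9]=1
  size 3 → [7,8,9]=1
  size 4 → [4,7,8,9]=1  [6,7,8,9]=1
  size 5 → [4,6,7,8,9]=2  [5,6,7,8,9]=1
  size 6 → [4,5,6,7,8,9]=3
  size 7 → [3,4,5,6,7,8,9]=3
  size 8 → [2,3,4,5,6,7,8,9]=3
  first=0(a) contributes 3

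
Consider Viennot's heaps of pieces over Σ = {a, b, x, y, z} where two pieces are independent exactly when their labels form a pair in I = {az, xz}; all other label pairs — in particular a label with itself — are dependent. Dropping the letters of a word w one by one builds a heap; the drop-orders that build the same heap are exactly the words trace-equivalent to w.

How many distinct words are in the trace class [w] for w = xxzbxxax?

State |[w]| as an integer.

3

0(x) covers ∅
1(x) covers 0:x
2(z) covers ∅
3(b) covers 1:x, 2:z
4(x) covers 3:b
5(x) covers 4:x
6(a) covers 5:x
7(x) covers 6:a
floor of heap: 0:x, 2:z
completions by unplaced set U, small U first (add the entries for U minus each lowest piece of U):
  |U|=1: {7}:1
  |U|=2: {6,7}:1
  |U|=3: {5,6,7}:1
  |U|=4: {4,5,6,7}:1
  |U|=5: {3,4,5,6,7}:1
  |U|=6: {1,3,4,5,6,7}:1  {2,3,4,5,6,7}:1
  start at 0(x): 2
  start at 2(z): 1
sum over floor = 3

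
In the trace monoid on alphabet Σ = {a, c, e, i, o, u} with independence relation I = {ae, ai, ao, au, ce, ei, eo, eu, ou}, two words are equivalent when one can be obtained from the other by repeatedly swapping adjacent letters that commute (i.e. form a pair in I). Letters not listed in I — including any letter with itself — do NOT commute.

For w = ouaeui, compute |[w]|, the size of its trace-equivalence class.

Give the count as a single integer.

drop 0:o onto floor
drop 1:u onto floor
drop 2:a onto floor
drop 3:e onto floor
drop 4:u onto {1:u}
drop 5:i onto {0:o, 4:u}
ground layer = {0:o, 1:u, 2:a, 3:e}
drop-orders for the pieces not yet dropped (sum over which currently-grounded one goes next):
  1 to go: {2} 1  {3} 1  {5} 1
  2 to go: {0,5} 1  {2,3} 2  {2,5} 2  {3,5} 2  {4,5} 1
  3 to go: {0,2,5} 3  {0,3,5} 3  {0,4,5} 2  {1,4,5} 1  {2,3,5} 6  {2,4,5} 3  {3,4,5} 3
  4 to go: {0,1,4,5} 3  {0,2,3,5} 12  {0,2,4,5} 8  {0,3,4,5} 8  {1,2,4,5} 4  {1,3,4,5} 4  {2,3,4,5} 12
  if 0:o drops first: 20 orders
  if 1:u drops first: 40 orders
  if 2:a drops first: 15 orders
  if 3:e drops first: 15 orders
heap linearizations: 90

90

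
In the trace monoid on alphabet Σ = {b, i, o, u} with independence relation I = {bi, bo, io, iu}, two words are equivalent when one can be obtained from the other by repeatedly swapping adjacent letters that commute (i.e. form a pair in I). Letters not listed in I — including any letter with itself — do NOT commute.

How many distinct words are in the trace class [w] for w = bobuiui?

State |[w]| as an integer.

63

piece 0:b — minimal
piece 1:o — minimal
piece 2:b rests on {0:b}
piece 3:u rests on {1:o, 2:b}
piece 4:i — minimal
piece 5:u rests on {3:u}
piece 6:i rests on {4:i}
minimal pieces: {0:b, 1:o, 4:i}
ways to finish when only these pieces remain (= sum over removing one remaining piece with nothing left below it):
  1 left: {5}→1  {6}→1
  2 left: {3,5}→1  {4,6}→1  {5,6}→2
  3 left: {1,3,5}→1  {2,3,5}→1  {3,5,6}→3  {4,5,6}→3
  4 left: {0,2,3,5}→1  {1,2,3,5}→2  {1,3,5,6}→4  {2,3,5,6}→4  {3,4,5,6}→6
  5 left: {0,1,2,3,5}→3  {0,2,3,5,6}→5  {1,2,3,5,6}→10  {1,3,4,5,6}→10  {2,3,4,5,6}→10
  placing 0:b first → 30 extensions
  placing 1:o first → 15 extensions
  placing 4:i first → 18 extensions
total linear extensions = 63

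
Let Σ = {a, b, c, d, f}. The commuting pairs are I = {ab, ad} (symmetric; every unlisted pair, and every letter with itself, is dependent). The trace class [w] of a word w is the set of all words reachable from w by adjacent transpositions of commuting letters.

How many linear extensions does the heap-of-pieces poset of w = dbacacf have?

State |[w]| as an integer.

3

0(d) covers ∅
1(b) covers 0:d
2(a) covers ∅
3(c) covers 1:b, 2:a
4(a) covers 3:c
5(c) covers 4:a
6(f) covers 5:c
floor of heap: 0:d, 2:a
completions by unplaced set U, small U first (add the entries for U minus each lowest piece of U):
  |U|=1: {6}:1
  |U|=2: {5,6}:1
  |U|=3: {4,5,6}:1
  |U|=4: {3,4,5,6}:1
  |U|=5: {1,3,4,5,6}:1  {2,3,4,5,6}:1
  start at 0(d): 2
  start at 2(a): 1
sum over floor = 3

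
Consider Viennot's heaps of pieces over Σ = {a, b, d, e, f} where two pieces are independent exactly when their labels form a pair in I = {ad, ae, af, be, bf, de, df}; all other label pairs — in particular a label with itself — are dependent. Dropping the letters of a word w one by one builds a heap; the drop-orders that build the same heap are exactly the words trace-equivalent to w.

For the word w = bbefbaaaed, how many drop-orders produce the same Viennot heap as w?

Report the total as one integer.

drop 0:b onto floor
drop 1:b onto {0:b}
drop 2:e onto floor
drop 3:f onto {2:e}
drop 4:b onto {1:b}
drop 5:a onto {4:b}
drop 6:a onto {5:a}
drop 7:a onto {6:a}
drop 8:e onto {3:f}
drop 9:d onto {4:b}
ground layer = {0:b, 2:e}
drop-orders for the pieces not yet dropped (sum over which currently-grounded one goes next):
  1 to go: {7} 1  {8} 1  {9} 1
  2 to go: {3,8} 1  {6,7} 1  {7,8} 2  {7,9} 2  {8,9} 2
  3 to go: {2,3,8} 1  {3,7,8} 3  {3,8,9} 3  {5,6,7} 1  {6,7,8} 3  {6,7,9} 3  {7,8,9} 6
  4 to go: {2,3,7,8} 4  {2,3,8,9} 4  {3,6,7,8} 6  {3,7,8,9} 12  {5,6,7,8} 4  {5,6,7,9} 4  {6,7,8,9} 12
  5 to go: {2,3,6,7,8} 10  {2,3,7,8,9} 20  {3,5,6,7,8} 10  {3,6,7,8,9} 30  {4,5,6,7,9} 4  {5,6,7,8,9} 20
  6 to go: {1,4,5,6,7,9} 4  {2,3,5,6,7,8} 20  {2,3,6,7,8,9} 60  {3,5,6,7,8,9} 60  {4,5,6,7,8,9} 24
  7 to go: {0,1,4,5,6,7,9} 4  {1,4,5,6,7,8,9} 28  {2,3,5,6,7,8,9} 140  {3,4,5,6,7,8,9} 84
  8 to go: {0,1,4,5,6,7,8,9} 32  {1,3,4,5,6,7,8,9} 112  {2,3,4,5,6,7,8,9} 224
  if 0:b drops first: 336 orders
  if 2:e drops first: 144 orders
heap linearizations: 480

480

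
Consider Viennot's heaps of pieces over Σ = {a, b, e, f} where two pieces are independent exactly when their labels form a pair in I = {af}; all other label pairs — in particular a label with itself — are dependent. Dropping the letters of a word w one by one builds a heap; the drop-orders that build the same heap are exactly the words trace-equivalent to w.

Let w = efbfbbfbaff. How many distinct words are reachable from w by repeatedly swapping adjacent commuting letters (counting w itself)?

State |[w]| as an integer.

3

drop 0:e onto floor
drop 1:f onto {0:e}
drop 2:b onto {1:f}
drop 3:f onto {2:b}
drop 4:b onto {3:f}
drop 5:b onto {4:b}
drop 6:f onto {5:b}
drop 7:b onto {6:f}
drop 8:a onto {7:b}
drop 9:f onto {7:b}
drop 10:f onto {9:f}
ground layer = {0:e}
drop-orders for the pieces not yet dropped (sum over which currently-grounded one goes next):
  1 to go: {8} 1  {10} 1
  2 to go: {8,10} 2  {9,10} 1
  3 to go: {8,9,10} 3
  4 to go: {7,8,9,10} 3
  5 to go: {6,7,8,9,10} 3
  6 to go: {5,6,7,8,9,10} 3
  7 to go: {4,5,6,7,8,9,10} 3
  8 to go: {3,4,5,6,7,8,9,10} 3
  9 to go: {2,3,4,5,6,7,8,9,10} 3
  if 0:e drops first: 3 orders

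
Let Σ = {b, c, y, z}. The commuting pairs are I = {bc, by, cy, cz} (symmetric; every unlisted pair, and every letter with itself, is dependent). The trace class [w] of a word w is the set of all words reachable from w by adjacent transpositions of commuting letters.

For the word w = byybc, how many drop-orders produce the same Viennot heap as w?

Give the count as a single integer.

0(b) covers ∅
1(y) covers ∅
2(y) covers 1:y
3(b) covers 0:b
4(c) covers ∅
floor of heap: 0:b, 1:y, 4:c
completions by unplaced set U, small U first (add the entries for U minus each lowest piece of U):
  |U|=1: {2}:1  {3}:1  {4}:1
  |U|=2: {0,3}:1  {1,2}:1  {2,3}:2  {2,4}:2  {3,4}:2
  |U|=3: {0,2,3}:3  {0,3,4}:3  {1,2,3}:3  {1,2,4}:3  {2,3,4}:6
  start at 0(b): 12
  start at 1(y): 12
  start at 4(c): 6
sum over floor = 30

30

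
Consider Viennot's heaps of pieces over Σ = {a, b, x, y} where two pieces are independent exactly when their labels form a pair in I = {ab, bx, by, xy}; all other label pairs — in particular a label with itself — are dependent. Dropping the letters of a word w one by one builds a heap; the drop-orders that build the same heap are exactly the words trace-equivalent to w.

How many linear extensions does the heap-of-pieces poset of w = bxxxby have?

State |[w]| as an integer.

60

piece 0:b — minimal
piece 1:x — minimal
piece 2:x rests on {1:x}
piece 3:x rests on {2:x}
piece 4:b rests on {0:b}
piece 5:y — minimal
minimal pieces: {0:b, 1:x, 5:y}
ways to finish when only these pieces remain (= sum over removing one remaining piece with nothing left below it):
  1 left: {3}→1  {4}→1  {5}→1
  2 left: {0,4}→1  {2,3}→1  {3,4}→2  {3,5}→2  {4,5}→2
  3 left: {0,3,4}→3  {0,4,5}→3  {1,2,3}→1  {2,3,4}→3  {2,3,5}→3  {3,4,5}→6
  4 left: {0,2,3,4}→6  {0,3,4,5}→12  {1,2,3,4}→4  {1,2,3,5}→4  {2,3,4,5}→12
  placing 0:b first → 20 extensions
  placing 1:x first → 30 extensions
  placing 5:y first → 10 extensions
total linear extensions = 60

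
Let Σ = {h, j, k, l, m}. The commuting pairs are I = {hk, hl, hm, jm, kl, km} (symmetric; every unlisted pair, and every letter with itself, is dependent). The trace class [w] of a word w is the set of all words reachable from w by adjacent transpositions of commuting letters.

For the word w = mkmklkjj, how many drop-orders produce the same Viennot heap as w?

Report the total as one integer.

piece 0:m — minimal
piece 1:k — minimal
piece 2:m rests on {0:m}
piece 3:k rests on {1:k}
piece 4:l rests on {2:m}
piece 5:k rests on {3:k}
piece 6:j rests on {4:l, 5:k}
piece 7:j rests on {6:j}
minimal pieces: {0:m, 1:k}
ways to finish when only these pieces remain (= sum over removing one remaining piece with nothing left below it):
  1 left: {7}→1
  2 left: {6,7}→1
  3 left: {4,6,7}→1  {5,6,7}→1
  4 left: {2,4,6,7}→1  {3,5,6,7}→1  {4,5,6,7}→2
  5 left: {0,2,4,6,7}→1  {1,3,5,6,7}→1  {2,4,5,6,7}→3  {3,4,5,6,7}→3
  6 left: {0,2,4,5,6,7}→4  {1,3,4,5,6,7}→4  {2,3,4,5,6,7}→6
  placing 0:m first → 10 extensions
  placing 1:k first → 10 extensions
total linear extensions = 20

20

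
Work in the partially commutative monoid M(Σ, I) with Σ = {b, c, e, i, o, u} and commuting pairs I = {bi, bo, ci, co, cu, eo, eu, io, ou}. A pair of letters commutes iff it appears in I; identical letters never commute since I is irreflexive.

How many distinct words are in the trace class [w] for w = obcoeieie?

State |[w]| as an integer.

36

piece 0:o — minimal
piece 1:b — minimal
piece 2:c rests on {1:b}
piece 3:o rests on {0:o}
piece 4:e rests on {2:c}
piece 5:i rests on {4:e}
piece 6:e rests on {5:i}
piece 7:i rests on {6:e}
piece 8:e rests on {7:i}
minimal pieces: {0:o, 1:b}
ways to finish when only these pieces remain (= sum over removing one remaining piece with nothing left below it):
  1 left: {3}→1  {8}→1
  2 left: {0,3}→1  {3,8}→2  {7,8}→1
  3 left: {0,3,8}→3  {3,7,8}→3  {6,7,8}→1
  4 left: {0,3,7,8}→6  {3,6,7,8}→4  {5,6,7,8}→1
  5 left: {0,3,6,7,8}→10  {3,5,6,7,8}→5  {4,5,6,7,8}→1
  6 left: {0,3,5,6,7,8}→15  {2,4,5,6,7,8}→1  {3,4,5,6,7,8}→6
  7 left: {0,3,4,5,6,7,8}→21  {1,2,4,5,6,7,8}→1  {2,3,4,5,6,7,8}→7
  placing 0:o first → 8 extensions
  placing 1:b first → 28 extensions
total linear extensions = 36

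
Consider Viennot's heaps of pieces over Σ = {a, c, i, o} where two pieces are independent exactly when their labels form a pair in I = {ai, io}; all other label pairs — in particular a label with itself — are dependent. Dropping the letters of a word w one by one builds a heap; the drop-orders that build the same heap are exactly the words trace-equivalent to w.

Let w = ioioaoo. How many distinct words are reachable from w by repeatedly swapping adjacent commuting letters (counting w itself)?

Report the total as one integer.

21

#0=i has no predecessor
#1=o has no predecessor
#2=i depends on [0:i]
#3=o depends on [1:o]
#4=a depends on [3:o]
#5=o depends on [4:a]
#6=o depends on [5:o]
sources: [0:i, 1:o]
N(rest) = Σ N(rest − s) over sources s of rest; N(one piece) = 1:
  size 1 → [2]=1  [6]=1
  size 2 → [0,2]=1  [2,6]=2  [5,6]=1
  size 3 → [0,2,6]=3  [2,5,6]=3  [4,5,6]=1
  size 4 → [0,2,5,6]=6  [2,4,5,6]=4  [3,4,5,6]=1
  size 5 → [0,2,4,5,6]=10  [1,3,4,5,6]=1  [2,3,4,5,6]=5
  first=0(i) contributes 6
  first=1(o) contributes 15
|[w]| = 21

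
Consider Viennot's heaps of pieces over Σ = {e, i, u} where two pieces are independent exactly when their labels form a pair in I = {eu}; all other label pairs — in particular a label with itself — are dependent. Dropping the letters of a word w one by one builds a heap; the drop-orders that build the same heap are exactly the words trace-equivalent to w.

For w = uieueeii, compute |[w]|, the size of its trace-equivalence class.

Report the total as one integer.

4

0(u) covers ∅
1(i) covers 0:u
2(e) covers 1:i
3(u) covers 1:i
4(e) covers 2:e
5(e) covers 4:e
6(i) covers 3:u, 5:e
7(i) covers 6:i
floor of heap: 0:u
completions by unplaced set U, small U first (add the entries for U minus each lowest piece of U):
  |U|=1: {7}:1
  |U|=2: {6,7}:1
  |U|=3: {3,6,7}:1  {5,6,7}:1
  |U|=4: {3,5,6,7}:2  {4,5,6,7}:1
  |U|=5: {2,4,5,6,7}:1  {3,4,5,6,7}:3
  |U|=6: {2,3,4,5,6,7}:4
  start at 0(u): 4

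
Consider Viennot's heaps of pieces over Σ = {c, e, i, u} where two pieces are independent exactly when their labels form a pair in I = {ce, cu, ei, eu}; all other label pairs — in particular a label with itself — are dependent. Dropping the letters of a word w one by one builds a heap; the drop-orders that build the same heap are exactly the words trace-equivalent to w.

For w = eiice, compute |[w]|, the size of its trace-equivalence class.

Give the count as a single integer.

0(e) covers ∅
1(i) covers ∅
2(i) covers 1:i
3(c) covers 2:i
4(e) covers 0:e
floor of heap: 0:e, 1:i
completions by unplaced set U, small U first (add the entries for U minus each lowest piece of U):
  |U|=1: {3}:1  {4}:1
  |U|=2: {0,4}:1  {2,3}:1  {3,4}:2
  |U|=3: {0,3,4}:3  {1,2,3}:1  {2,3,4}:3
  start at 0(e): 4
  start at 1(i): 6
sum over floor = 10

10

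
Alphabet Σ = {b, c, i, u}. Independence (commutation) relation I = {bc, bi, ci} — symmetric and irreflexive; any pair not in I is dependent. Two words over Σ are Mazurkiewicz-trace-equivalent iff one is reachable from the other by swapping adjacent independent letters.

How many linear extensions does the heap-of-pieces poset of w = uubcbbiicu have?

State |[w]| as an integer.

piece 0:u — minimal
piece 1:u rests on {0:u}
piece 2:b rests on {1:u}
piece 3:c rests on {1:u}
piece 4:b rests on {2:b}
piece 5:b rests on {4:b}
piece 6:i rests on {1:u}
piece 7:i rests on {6:i}
piece 8:c rests on {3:c}
piece 9:u rests on {5:b, 7:i, 8:c}
minimal pieces: {0:u}
ways to finish when only these pieces remain (= sum over removing one remaining piece with nothing left below it):
  1 left: {9}→1
  2 left: {5,9}→1  {7,9}→1  {8,9}→1
  3 left: {3,8,9}→1  {4,5,9}→1  {5,7,9}→2  {5,8,9}→2  {6,7,9}→1  {7,8,9}→2
  4 left: {2,4,5,9}→1  {3,5,8,9}→3  {3,7,8,9}→3  {4,5,7,9}→3  {4,5,8,9}→3  {5,6,7,9}→3  {5,7,8,9}→6  {6,7,8,9}→3
  5 left: {2,4,5,7,9}→4  {2,4,5,8,9}→4  {3,4,5,8,9}→6  {3,5,7,8,9}→12  {3,6,7,8,9}→6  {4,5,6,7,9}→6  {4,5,7,8,9}→12  {5,6,7,8,9}→12
  6 left: {2,3,4,5,8,9}→10  {2,4,5,6,7,9}→10  {2,4,5,7,8,9}→20  {3,4,5,7,8,9}→30  {3,5,6,7,8,9}→30  {4,5,6,7,8,9}→30
  7 left: {2,3,4,5,7,8,9}→60  {2,4,5,6,7,8,9}→60  {3,4,5,6,7,8,9}→90
  8 left: {2,3,4,5,6,7,8,9}→210
  placing 0:u first → 210 extensions

210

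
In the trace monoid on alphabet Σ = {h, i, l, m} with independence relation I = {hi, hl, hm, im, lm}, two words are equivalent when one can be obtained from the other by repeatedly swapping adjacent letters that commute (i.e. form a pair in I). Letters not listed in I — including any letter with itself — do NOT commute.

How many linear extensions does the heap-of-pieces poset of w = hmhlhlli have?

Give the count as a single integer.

#0=h has no predecessor
#1=m has no predecessor
#2=h depends on [0:h]
#3=l has no predecessor
#4=h depends on [2:h]
#5=l depends on [3:l]
#6=l depends on [5:l]
#7=i depends on [6:l]
sources: [0:h, 1:m, 3:l]
N(rest) = Σ N(rest − s) over sources s of rest; N(one piece) = 1:
  size 1 → [1]=1  [4]=1  [7]=1
  size 2 → [1,4]=2  [1,7]=2  [2,4]=1  [4,7]=2  [6,7]=1
  size 3 → [0,2,4]=1  [1,2,4]=3  [1,4,7]=6  [1,6,7]=3  [2,4,7]=3  [4,6,7]=3  [5,6,7]=1
  size 4 → [0,1,2,4]=4  [0,2,4,7]=4  [1,2,4,7]=12  [1,4,6,7]=12  [1,5,6,7]=4  [2,4,6,7]=6  [3,5,6,7]=1  [4,5,6,7]=4
  size 5 → [0,1,2,4,7]=20  [0,2,4,6,7]=10  [1,2,4,6,7]=30  [1,3,5,6,7]=5  [1,4,5,6,7]=20  [2,4,5,6,7]=10  [3,4,5,6,7]=5
  size 6 → [0,1,2,4,6,7]=60  [0,2,4,5,6,7]=20  [1,2,4,5,6,7]=60  [1,3,4,5,6,7]=30  [2,3,4,5,6,7]=15
  first=0(h) contributes 105
  first=1(m) contributes 35
  first=3(l) contributes 140
|[w]| = 280

280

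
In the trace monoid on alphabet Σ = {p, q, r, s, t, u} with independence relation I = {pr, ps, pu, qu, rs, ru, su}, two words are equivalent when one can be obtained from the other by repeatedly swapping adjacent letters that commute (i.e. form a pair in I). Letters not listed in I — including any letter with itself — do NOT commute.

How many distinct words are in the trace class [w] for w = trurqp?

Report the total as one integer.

piece 0:t — minimal
piece 1:r rests on {0:t}
piece 2:u rests on {0:t}
piece 3:r rests on {1:r}
piece 4:q rests on {3:r}
piece 5:p rests on {4:q}
minimal pieces: {0:t}
ways to finish when only these pieces remain (= sum over removing one remaining piece with nothing left below it):
  1 left: {2}→1  {5}→1
  2 left: {2,5}→2  {4,5}→1
  3 left: {2,4,5}→3  {3,4,5}→1
  4 left: {1,3,4,5}→1  {2,3,4,5}→4
  placing 0:t first → 5 extensions

5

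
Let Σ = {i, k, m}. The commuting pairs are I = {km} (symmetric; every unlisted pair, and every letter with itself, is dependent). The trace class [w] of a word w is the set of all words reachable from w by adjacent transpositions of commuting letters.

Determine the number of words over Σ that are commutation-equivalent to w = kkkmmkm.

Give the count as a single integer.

35

drop 0:k onto floor
drop 1:k onto {0:k}
drop 2:k onto {1:k}
drop 3:m onto floor
drop 4:m onto {3:m}
drop 5:k onto {2:k}
drop 6:m onto {4:m}
ground layer = {0:k, 3:m}
drop-orders for the pieces not yet dropped (sum over which currently-grounded one goes next):
  1 to go: {5} 1  {6} 1
  2 to go: {2,5} 1  {4,6} 1  {5,6} 2
  3 to go: {1,2,5} 1  {2,5,6} 3  {3,4,6} 1  {4,5,6} 3
  4 to go: {0,1,2,5} 1  {1,2,5,6} 4  {2,4,5,6} 6  {3,4,5,6} 4
  5 to go: {0,1,2,5,6} 5  {1,2,4,5,6} 10  {2,3,4,5,6} 10
  if 0:k drops first: 20 orders
  if 3:m drops first: 15 orders
heap linearizations: 35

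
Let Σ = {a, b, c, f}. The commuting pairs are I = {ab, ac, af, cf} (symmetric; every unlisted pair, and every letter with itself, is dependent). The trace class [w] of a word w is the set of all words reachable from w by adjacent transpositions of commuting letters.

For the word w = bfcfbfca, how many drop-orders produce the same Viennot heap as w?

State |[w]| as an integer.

drop 0:b onto floor
drop 1:f onto {0:b}
drop 2:c onto {0:b}
drop 3:f onto {1:f}
drop 4:b onto {2:c, 3:f}
drop 5:f onto {4:b}
drop 6:c onto {4:b}
drop 7:a onto floor
ground layer = {0:b, 7:a}
drop-orders for the pieces not yet dropped (sum over which currently-grounded one goes next):
  1 to go: {5} 1  {6} 1  {7} 1
  2 to go: {5,6} 2  {5,7} 2  {6,7} 2
  3 to go: {4,5,6} 2  {5,6,7} 6
  4 to go: {2,4,5,6} 2  {3,4,5,6} 2  {4,5,6,7} 8
  5 to go: {1,3,4,5,6} 2  {2,3,4,5,6} 4  {2,4,5,6,7} 10  {3,4,5,6,7} 10
  6 to go: {1,2,3,4,5,6} 6  {1,3,4,5,6,7} 12  {2,3,4,5,6,7} 24
  if 0:b drops first: 42 orders
  if 7:a drops first: 6 orders
heap linearizations: 48

48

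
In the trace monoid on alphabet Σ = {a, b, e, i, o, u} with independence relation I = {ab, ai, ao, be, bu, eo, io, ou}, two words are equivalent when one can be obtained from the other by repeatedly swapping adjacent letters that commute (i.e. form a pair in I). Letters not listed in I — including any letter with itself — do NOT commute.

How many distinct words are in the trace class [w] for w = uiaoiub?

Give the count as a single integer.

0(u) covers ∅
1(i) covers 0:u
2(a) covers 0:u
3(o) covers ∅
4(i) covers 1:i
5(u) covers 2:a, 4:i
6(b) covers 3:o, 4:i
floor of heap: 0:u, 3:o
completions by unplaced set U, small U first (add the entries for U minus each lowest piece of U):
  |U|=1: {5}:1  {6}:1
  |U|=2: {2,5}:1  {3,6}:1  {5,6}:2
  |U|=3: {2,5,6}:3  {3,5,6}:3  {4,5,6}:2
  |U|=4: {1,4,5,6}:2  {2,3,5,6}:6  {2,4,5,6}:5  {3,4,5,6}:5
  |U|=5: {1,2,4,5,6}:7  {1,3,4,5,6}:7  {2,3,4,5,6}:16
  start at 0(u): 30
  start at 3(o): 7
sum over floor = 37

37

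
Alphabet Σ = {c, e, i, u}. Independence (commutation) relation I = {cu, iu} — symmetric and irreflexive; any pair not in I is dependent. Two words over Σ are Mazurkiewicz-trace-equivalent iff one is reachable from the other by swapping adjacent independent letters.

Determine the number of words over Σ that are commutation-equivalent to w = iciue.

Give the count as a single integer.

piece 0:i — minimal
piece 1:c rests on {0:i}
piece 2:i rests on {1:c}
piece 3:u — minimal
piece 4:e rests on {2:i, 3:u}
minimal pieces: {0:i, 3:u}
ways to finish when only these pieces remain (= sum over removing one remaining piece with nothing left below it):
  1 left: {4}→1
  2 left: {2,4}→1  {3,4}→1
  3 left: {1,2,4}→1  {2,3,4}→2
  placing 0:i first → 3 extensions
  placing 3:u first → 1 extensions
total linear extensions = 4

4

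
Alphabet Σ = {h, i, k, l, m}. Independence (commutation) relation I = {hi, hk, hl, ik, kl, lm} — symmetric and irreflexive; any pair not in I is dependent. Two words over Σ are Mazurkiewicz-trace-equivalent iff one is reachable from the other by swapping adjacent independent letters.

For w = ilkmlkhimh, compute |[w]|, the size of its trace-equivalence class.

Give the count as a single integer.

#0=i has no predecessor
#1=l depends on [0:i]
#2=k has no predecessor
#3=m depends on [0:i, 2:k]
#4=l depends on [1:l]
#5=k depends on [3:m]
#6=h depends on [3:m]
#7=i depends on [3:m, 4:l]
#8=m depends on [5:k, 6:h, 7:i]
#9=h depends on [8:m]
sources: [0:i, 2:k]
N(rest) = Σ N(rest − s) over sources s of rest; N(one piece) = 1:
  size 1 → [9]=1
  size 2 → [8,9]=1
  size 3 → [5,8,9]=1  [6,8,9]=1  [7,8,9]=1
  size 4 → [4,7,8,9]=1  [5,6,8,9]=2  [5,7,8,9]=2  [6,7,8,9]=2
  size 5 → [1,4,7,8,9]=1  [4,5,7,8,9]=3  [4,6,7,8,9]=3  [5,6,7,8,9]=6
  size 6 → [1,4,5,7,8,9]=4  [1,4,6,7,8,9]=4  [3,5,6,7,8,9]=6  [4,5,6,7,8,9]=12
  size 7 → [1,4,5,6,7,8,9]=20  [2,3,5,6,7,8,9]=6  [3,4,5,6,7,8,9]=18
  size 8 → [1,3,4,5,6,7,8,9]=38  [2,3,4,5,6,7,8,9]=24
  first=0(i) contributes 62
  first=2(k) contributes 38
|[w]| = 100

100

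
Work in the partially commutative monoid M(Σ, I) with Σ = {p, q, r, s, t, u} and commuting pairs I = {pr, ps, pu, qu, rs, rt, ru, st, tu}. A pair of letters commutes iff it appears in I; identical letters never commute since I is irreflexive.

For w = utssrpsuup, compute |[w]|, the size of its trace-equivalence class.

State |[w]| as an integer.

piece 0:u — minimal
piece 1:t — minimal
piece 2:s rests on {0:u}
piece 3:s rests on {2:s}
piece 4:r — minimal
piece 5:p rests on {1:t}
piece 6:s rests on {3:s}
piece 7:u rests on {6:s}
piece 8:u rests on {7:u}
piece 9:p rests on {5:p}
minimal pieces: {0:u, 1:t, 4:r}
ways to finish when only these pieces remain (= sum over removing one remaining piece with nothing left below it):
  1 left: {4}→1  {8}→1  {9}→1
  2 left: {4,8}→2  {4,9}→2  {5,9}→1  {7,8}→1  {8,9}→2
  3 left: {1,5,9}→1  {4,5,9}→3  {4,7,8}→3  {4,8,9}→6  {5,8,9}→3  {6,7,8}→1  {7,8,9}→3
  4 left: {1,4,5,9}→4  {1,5,8,9}→4  {3,6,7,8}→1  {4,5,8,9}→12  {4,6,7,8}→4  {4,7,8,9}→12  {5,7,8,9}→6  {6,7,8,9}→4
  5 left: {1,4,5,8,9}→20  {1,5,7,8,9}→10  {2,3,6,7,8}→1  {3,4,6,7,8}→5  {3,6,7,8,9}→5  {4,5,7,8,9}→30  {4,6,7,8,9}→20  {5,6,7,8,9}→10
  6 left: {0,2,3,6,7,8}→1  {1,4,5,7,8,9}→60  {1,5,6,7,8,9}→20  {2,3,4,6,7,8}→6  {2,3,6,7,8,9}→6  {3,4,6,7,8,9}→30  {3,5,6,7,8,9}→15  {4,5,6,7,8,9}→60
  7 left: {0,2,3,4,6,7,8}→7  {0,2,3,6,7,8,9}→7  {1,3,5,6,7,8,9}→35  {1,4,5,6,7,8,9}→140  {2,3,4,6,7,8,9}→42  {2,3,5,6,7,8,9}→21  {3,4,5,6,7,8,9}→105
  8 left: {0,2,3,4,6,7,8,9}→56  {0,2,3,5,6,7,8,9}→28  {1,2,3,5,6,7,8,9}→56  {1,3,4,5,6,7,8,9}→280  {2,3,4,5,6,7,8,9}→168
  placing 0:u first → 504 extensions
  placing 1:t first → 252 extensions
  placing 4:r first → 84 extensions
total linear extensions = 840

840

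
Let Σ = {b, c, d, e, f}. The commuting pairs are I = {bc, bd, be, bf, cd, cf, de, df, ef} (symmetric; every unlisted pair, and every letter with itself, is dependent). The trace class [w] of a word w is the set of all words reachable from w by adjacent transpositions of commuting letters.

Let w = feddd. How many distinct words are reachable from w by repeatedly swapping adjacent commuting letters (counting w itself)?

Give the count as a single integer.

drop 0:f onto floor
drop 1:e onto floor
drop 2:d onto floor
drop 3:d onto {2:d}
drop 4:d onto {3:d}
ground layer = {0:f, 1:e, 2:d}
drop-orders for the pieces not yet dropped (sum over which currently-grounded one goes next):
  1 to go: {0} 1  {1} 1  {4} 1
  2 to go: {0,1} 2  {0,4} 2  {1,4} 2  {3,4} 1
  3 to go: {0,1,4} 6  {0,3,4} 3  {1,3,4} 3  {2,3,4} 1
  if 0:f drops first: 4 orders
  if 1:e drops first: 4 orders
  if 2:d drops first: 12 orders
heap linearizations: 20

20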